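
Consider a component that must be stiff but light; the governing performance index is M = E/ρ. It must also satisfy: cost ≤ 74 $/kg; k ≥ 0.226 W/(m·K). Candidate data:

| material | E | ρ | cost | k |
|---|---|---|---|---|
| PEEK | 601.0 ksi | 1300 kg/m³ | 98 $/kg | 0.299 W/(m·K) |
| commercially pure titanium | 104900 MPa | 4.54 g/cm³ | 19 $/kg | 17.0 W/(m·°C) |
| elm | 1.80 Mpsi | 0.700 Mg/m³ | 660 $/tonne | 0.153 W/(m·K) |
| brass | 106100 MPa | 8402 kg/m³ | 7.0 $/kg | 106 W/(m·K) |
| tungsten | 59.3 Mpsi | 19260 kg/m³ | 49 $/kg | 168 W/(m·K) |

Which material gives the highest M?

Screen on constraints: cost ≤ 74 $/kg; k ≥ 0.226 W/(m·K). Survivors: commercially pure titanium, brass, tungsten.
After converting to SI:
  commercially pure titanium: E = 104.9 GPa, ρ = 4540 kg/m³
  brass: E = 106.1 GPa, ρ = 8402 kg/m³
  tungsten: E = 408.9 GPa, ρ = 19260 kg/m³
  commercially pure titanium: M = 23.1 MN·m/kg
  tungsten: M = 21.2 MN·m/kg
  brass: M = 12.6 MN·m/kg
Commercially pure titanium ranks first.

commercially pure titanium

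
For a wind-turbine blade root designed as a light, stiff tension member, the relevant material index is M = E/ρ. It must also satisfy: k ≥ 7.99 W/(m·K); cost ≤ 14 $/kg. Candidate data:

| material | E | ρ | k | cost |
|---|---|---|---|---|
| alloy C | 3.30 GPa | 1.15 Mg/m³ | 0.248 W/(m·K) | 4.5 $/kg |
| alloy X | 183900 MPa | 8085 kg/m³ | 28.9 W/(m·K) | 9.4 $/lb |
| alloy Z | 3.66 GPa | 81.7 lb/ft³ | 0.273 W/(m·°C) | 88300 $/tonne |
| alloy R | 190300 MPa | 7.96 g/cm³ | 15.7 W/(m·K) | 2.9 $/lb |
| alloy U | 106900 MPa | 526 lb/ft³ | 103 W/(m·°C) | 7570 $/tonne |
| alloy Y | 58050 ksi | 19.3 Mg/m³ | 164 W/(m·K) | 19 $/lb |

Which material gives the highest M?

Screen on constraints: k ≥ 7.99 W/(m·K); cost ≤ 14 $/kg. Survivors: alloy R, alloy U.
Putting every candidate on a common basis:
  alloy R: E = 190.3 GPa, ρ = 7960 kg/m³
  alloy U: E = 106.9 GPa, ρ = 8426 kg/m³
  alloy R: M = 23.9 MN·m/kg
  alloy U: M = 12.7 MN·m/kg
Alloy R has the largest M.

alloy R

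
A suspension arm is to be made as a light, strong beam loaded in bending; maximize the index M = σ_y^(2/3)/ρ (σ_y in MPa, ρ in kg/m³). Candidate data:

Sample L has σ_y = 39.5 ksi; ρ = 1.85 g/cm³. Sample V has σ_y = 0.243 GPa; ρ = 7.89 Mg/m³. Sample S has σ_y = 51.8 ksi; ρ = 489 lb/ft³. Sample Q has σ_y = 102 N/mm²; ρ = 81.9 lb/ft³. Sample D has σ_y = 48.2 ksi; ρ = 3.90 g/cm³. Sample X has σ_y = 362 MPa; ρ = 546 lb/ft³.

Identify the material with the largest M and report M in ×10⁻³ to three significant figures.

sample L, M = 22.7×10⁻³

In SI units:
  sample L: σ_y = 272.3 MPa, ρ = 1850 kg/m³
  sample V: σ_y = 243.0 MPa, ρ = 7890 kg/m³
  sample S: σ_y = 357.1 MPa, ρ = 7833 kg/m³
  sample Q: σ_y = 102.0 MPa, ρ = 1312 kg/m³
  sample D: σ_y = 332.3 MPa, ρ = 3900 kg/m³
  sample X: σ_y = 362.0 MPa, ρ = 8746 kg/m³
  sample L: M = 22.7×10⁻³
  sample Q: M = 16.6×10⁻³
  sample D: M = 12.3×10⁻³
  sample S: M = 6.43×10⁻³
  sample X: M = 5.81×10⁻³
  sample V: M = 4.94×10⁻³
Sample L has the largest M.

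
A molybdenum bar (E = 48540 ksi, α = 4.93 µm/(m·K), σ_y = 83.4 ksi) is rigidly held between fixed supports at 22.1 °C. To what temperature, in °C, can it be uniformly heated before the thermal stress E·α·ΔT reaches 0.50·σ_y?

E = 48540 ksi = 334.7 GPa.
σ_y = 83.4 ksi = 575.0 MPa.
E·α·ΔT = 287.5 MPa ⇒ ΔT = 287.5 / (334.7×10³ × 4.93×10⁻⁶) = 174.3 K.
T = 22.1 + 174.3 = 196.4 °C.

196 °C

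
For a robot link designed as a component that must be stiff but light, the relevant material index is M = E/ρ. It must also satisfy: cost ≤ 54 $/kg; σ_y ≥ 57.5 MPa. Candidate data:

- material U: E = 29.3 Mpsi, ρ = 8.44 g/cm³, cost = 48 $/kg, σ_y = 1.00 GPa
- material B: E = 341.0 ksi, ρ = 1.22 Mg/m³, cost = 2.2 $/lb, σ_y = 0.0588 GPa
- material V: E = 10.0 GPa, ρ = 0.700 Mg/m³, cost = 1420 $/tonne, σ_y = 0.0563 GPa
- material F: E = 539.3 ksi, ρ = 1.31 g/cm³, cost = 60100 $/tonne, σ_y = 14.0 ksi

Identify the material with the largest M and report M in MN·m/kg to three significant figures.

material U, M = 23.9 MN·m/kg

Screen on constraints: cost ≤ 54 $/kg; σ_y ≥ 57.5 MPa. Survivors: material U, material B.
Convert each candidate to consistent units, then evaluate M:
  material U: E = 202.0 GPa, ρ = 8440 kg/m³
  material B: E = 2.351 GPa, ρ = 1220 kg/m³
  material U: M = 23.9 MN·m/kg
  material B: M = 1.93 MN·m/kg
Material U has the largest M.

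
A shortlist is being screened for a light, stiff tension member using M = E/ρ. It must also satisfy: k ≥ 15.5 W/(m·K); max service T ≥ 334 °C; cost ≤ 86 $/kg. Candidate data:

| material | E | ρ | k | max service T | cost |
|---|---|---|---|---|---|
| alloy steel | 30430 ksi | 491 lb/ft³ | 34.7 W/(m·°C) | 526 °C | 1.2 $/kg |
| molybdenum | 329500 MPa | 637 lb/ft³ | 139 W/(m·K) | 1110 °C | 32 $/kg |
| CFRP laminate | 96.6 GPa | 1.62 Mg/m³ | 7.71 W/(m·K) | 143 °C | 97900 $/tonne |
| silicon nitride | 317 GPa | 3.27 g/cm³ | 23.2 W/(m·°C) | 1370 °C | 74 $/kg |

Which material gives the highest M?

silicon nitride

Screen on constraints: k ≥ 15.5 W/(m·K); max service T ≥ 334 °C; cost ≤ 86 $/kg. Survivors: alloy steel, molybdenum, silicon nitride.
In SI units:
  alloy steel: E = 209.8 GPa, ρ = 7865 kg/m³
  molybdenum: E = 329.5 GPa, ρ = 10200 kg/m³
  silicon nitride: E = 317.0 GPa, ρ = 3270 kg/m³
  silicon nitride: M = 96.9 MN·m/kg
  molybdenum: M = 32.3 MN·m/kg
  alloy steel: M = 26.7 MN·m/kg
Silicon nitride ranks first.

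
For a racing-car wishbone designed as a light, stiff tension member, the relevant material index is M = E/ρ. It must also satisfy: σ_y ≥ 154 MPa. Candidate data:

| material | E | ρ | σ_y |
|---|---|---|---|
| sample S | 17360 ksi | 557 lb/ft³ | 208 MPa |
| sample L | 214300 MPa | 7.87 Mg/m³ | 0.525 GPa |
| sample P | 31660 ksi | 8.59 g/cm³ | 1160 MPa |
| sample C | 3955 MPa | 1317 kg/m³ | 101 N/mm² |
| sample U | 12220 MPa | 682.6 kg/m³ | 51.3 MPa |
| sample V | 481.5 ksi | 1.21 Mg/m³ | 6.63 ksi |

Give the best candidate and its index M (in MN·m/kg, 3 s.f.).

Screen on constraints: σ_y ≥ 154 MPa. Survivors: sample S, sample L, sample P.
After converting to SI:
  sample S: E = 119.7 GPa, ρ = 8922 kg/m³
  sample L: E = 214.3 GPa, ρ = 7870 kg/m³
  sample P: E = 218.3 GPa, ρ = 8590 kg/m³
  sample L: M = 27.2 MN·m/kg
  sample P: M = 25.4 MN·m/kg
  sample S: M = 13.4 MN·m/kg
Highest index: sample L.

sample L, M = 27.2 MN·m/kg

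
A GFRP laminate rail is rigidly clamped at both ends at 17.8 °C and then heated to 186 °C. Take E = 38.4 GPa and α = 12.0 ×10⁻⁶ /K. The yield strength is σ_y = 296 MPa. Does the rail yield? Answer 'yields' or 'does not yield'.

does not yield

ΔT = 168.2 K. Constrained thermal stress σ = E·α·ΔT = 38.40×10³ MPa × 12.0×10⁻⁶ × 168.2 = 77.5 MPa (compressive).
Compare to σ_y = 296 MPa: σ < σ_y, so it does not yield.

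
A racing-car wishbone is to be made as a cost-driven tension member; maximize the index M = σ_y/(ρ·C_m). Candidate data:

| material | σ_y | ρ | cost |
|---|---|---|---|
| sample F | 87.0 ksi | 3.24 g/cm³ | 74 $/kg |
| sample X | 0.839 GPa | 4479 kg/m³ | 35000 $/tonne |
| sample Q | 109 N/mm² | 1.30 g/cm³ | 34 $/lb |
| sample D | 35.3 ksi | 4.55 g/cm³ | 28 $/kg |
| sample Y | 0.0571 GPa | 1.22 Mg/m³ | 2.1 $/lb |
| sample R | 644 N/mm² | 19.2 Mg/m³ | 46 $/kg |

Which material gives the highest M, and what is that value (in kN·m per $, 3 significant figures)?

After converting to SI:
  sample F: σ_y = 599.8 MPa, ρ = 3240 kg/m³, cost = 74.00 $/kg
  sample X: σ_y = 839.0 MPa, ρ = 4479 kg/m³, cost = 35.00 $/kg
  sample Q: σ_y = 109.0 MPa, ρ = 1300 kg/m³, cost = 74.96 $/kg
  sample D: σ_y = 243.4 MPa, ρ = 4550 kg/m³, cost = 28.00 $/kg
  sample Y: σ_y = 57.10 MPa, ρ = 1220 kg/m³, cost = 4.630 $/kg
  sample R: σ_y = 644.0 MPa, ρ = 19200 kg/m³, cost = 46.00 $/kg
  sample Y: M = 10.1 kN·m per $
  sample X: M = 5.35 kN·m per $
  sample F: M = 2.50 kN·m per $
  sample D: M = 1.91 kN·m per $
  sample Q: M = 1.12 kN·m per $
  sample R: M = 0.729 kN·m per $
Sample Y ranks first.

sample Y, M = 10.1 kN·m per $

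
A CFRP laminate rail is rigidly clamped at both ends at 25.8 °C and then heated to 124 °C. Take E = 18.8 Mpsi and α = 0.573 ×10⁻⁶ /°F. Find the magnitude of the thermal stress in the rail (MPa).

E = 18.8 Mpsi = 129.6 GPa.
α = 0.573×10⁻⁶/°F × 9/5 = 1.03×10⁻⁶/K.
ΔT = 98.20 K. Constrained thermal stress σ = E·α·ΔT = 129.6×10³ MPa × 1.03×10⁻⁶ × 98.20 = 13.1 MPa (compressive).

13.1 MPa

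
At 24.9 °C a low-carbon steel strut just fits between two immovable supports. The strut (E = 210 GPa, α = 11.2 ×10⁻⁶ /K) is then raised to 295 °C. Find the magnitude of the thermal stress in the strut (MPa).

ΔT = 270.1 K. Constrained thermal stress σ = E·α·ΔT = 210.0×10³ MPa × 11.2×10⁻⁶ × 270.1 = 635 MPa (compressive).

635 MPa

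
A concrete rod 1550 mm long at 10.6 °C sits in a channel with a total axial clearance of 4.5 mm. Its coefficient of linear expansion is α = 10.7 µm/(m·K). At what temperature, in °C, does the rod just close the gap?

282 °C

α·L₀·ΔT = 4.5 mm ⇒ ΔT = 4.5 / (10.7×10⁻⁶ × 1550.0) = 271.3 K.
T = 10.6 + 271.3 = 281.9 °C.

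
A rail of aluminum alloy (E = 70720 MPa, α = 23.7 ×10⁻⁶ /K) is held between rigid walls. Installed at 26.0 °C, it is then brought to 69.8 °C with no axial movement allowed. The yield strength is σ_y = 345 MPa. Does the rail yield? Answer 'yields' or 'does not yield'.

does not yield

E = 70720 MPa = 70.72 GPa.
ΔT = 43.80 K. Constrained thermal stress σ = E·α·ΔT = 70.72×10³ MPa × 23.7×10⁻⁶ × 43.80 = 73.4 MPa (compressive).
Compare to σ_y = 345 MPa: σ < σ_y, so it does not yield.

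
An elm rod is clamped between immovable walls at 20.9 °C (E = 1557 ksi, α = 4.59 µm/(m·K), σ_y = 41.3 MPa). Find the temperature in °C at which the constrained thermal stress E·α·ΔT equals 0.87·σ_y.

E = 1557 ksi = 10.74 GPa.
E·α·ΔT = 35.93 MPa ⇒ ΔT = 35.93 / (10.74×10³ × 4.59×10⁻⁶) = 729.2 K.
T = 20.9 + 729.2 = 750.1 °C.

750 °C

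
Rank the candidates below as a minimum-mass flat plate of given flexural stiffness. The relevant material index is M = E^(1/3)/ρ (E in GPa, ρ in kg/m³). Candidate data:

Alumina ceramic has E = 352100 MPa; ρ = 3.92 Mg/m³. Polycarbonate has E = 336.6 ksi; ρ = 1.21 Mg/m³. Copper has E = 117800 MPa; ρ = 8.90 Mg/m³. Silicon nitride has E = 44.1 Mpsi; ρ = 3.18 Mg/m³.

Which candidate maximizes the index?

silicon nitride

In SI units:
  alumina ceramic: E = 352.1 GPa, ρ = 3920 kg/m³
  polycarbonate: E = 2.321 GPa, ρ = 1210 kg/m³
  copper: E = 117.8 GPa, ρ = 8900 kg/m³
  silicon nitride: E = 304.1 GPa, ρ = 3180 kg/m³
  silicon nitride: M = 2.11×10⁻³
  alumina ceramic: M = 1.80×10⁻³
  polycarbonate: M = 1.09×10⁻³
  copper: M = 0.551×10⁻³
Highest index: silicon nitride.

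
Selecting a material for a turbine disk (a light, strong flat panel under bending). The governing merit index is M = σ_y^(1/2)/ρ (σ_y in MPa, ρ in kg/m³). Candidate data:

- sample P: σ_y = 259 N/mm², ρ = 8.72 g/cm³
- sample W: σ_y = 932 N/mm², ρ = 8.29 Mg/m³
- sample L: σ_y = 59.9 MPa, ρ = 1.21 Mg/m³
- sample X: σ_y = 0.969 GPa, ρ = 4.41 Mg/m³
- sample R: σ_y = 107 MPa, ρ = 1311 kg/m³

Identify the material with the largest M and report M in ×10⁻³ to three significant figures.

Normalizing units and computing the index:
  sample P: σ_y = 259.0 MPa, ρ = 8720 kg/m³
  sample W: σ_y = 932.0 MPa, ρ = 8290 kg/m³
  sample L: σ_y = 59.90 MPa, ρ = 1210 kg/m³
  sample X: σ_y = 969.0 MPa, ρ = 4410 kg/m³
  sample R: σ_y = 107.0 MPa, ρ = 1311 kg/m³
  sample R: M = 7.89×10⁻³
  sample X: M = 7.06×10⁻³
  sample L: M = 6.40×10⁻³
  sample W: M = 3.68×10⁻³
  sample P: M = 1.85×10⁻³
Sample R ranks first.

sample R, M = 7.89×10⁻³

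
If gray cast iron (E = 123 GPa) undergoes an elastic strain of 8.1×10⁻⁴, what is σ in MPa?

σ = E·ε = 123000 MPa × 8.1×10⁻⁴ = 99.6 MPa.

99.6 MPa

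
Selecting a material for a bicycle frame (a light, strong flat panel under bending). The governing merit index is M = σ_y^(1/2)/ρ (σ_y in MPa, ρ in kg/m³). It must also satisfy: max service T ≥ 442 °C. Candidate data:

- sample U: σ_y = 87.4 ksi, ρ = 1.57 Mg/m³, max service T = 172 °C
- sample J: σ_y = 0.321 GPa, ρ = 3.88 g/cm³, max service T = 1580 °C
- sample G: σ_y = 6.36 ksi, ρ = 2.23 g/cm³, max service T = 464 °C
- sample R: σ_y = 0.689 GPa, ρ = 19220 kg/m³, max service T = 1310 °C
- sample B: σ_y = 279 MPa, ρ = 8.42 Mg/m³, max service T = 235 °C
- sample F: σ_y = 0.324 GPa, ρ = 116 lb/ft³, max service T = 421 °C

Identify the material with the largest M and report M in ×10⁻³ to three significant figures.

sample J, M = 4.62×10⁻³

Screen on constraints: max service T ≥ 442 °C. Survivors: sample J, sample G, sample R.
Convert each candidate to consistent units, then evaluate M:
  sample J: σ_y = 321.0 MPa, ρ = 3880 kg/m³
  sample G: σ_y = 43.85 MPa, ρ = 2230 kg/m³
  sample R: σ_y = 689.0 MPa, ρ = 19220 kg/m³
  sample J: M = 4.62×10⁻³
  sample G: M = 2.97×10⁻³
  sample R: M = 1.37×10⁻³
Sample J has the largest M.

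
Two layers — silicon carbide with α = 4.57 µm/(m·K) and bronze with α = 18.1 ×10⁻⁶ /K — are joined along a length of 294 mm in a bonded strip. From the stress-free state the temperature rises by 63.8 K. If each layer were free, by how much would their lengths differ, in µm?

Δα = |4.57 − 18.1|×10⁻⁶/K = 13.5×10⁻⁶/K.
ΔL_mismatch = Δα·L·ΔT = 13.5×10⁻⁶ × 294.0 mm × 63.8 K = 254 µm.

254 µm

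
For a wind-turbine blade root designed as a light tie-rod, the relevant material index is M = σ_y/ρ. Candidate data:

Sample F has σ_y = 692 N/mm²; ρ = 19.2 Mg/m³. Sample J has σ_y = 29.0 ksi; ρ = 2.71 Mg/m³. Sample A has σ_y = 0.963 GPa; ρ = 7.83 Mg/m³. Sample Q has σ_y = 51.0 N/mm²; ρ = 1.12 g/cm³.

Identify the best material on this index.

Convert each candidate to consistent units, then evaluate M:
  sample F: σ_y = 692.0 MPa, ρ = 19200 kg/m³
  sample J: σ_y = 199.9 MPa, ρ = 2710 kg/m³
  sample A: σ_y = 963.0 MPa, ρ = 7830 kg/m³
  sample Q: σ_y = 51.00 MPa, ρ = 1120 kg/m³
  sample A: M = 123 kN·m/kg
  sample J: M = 73.8 kN·m/kg
  sample Q: M = 45.5 kN·m/kg
  sample F: M = 36.0 kN·m/kg
Sample A ranks first.

sample A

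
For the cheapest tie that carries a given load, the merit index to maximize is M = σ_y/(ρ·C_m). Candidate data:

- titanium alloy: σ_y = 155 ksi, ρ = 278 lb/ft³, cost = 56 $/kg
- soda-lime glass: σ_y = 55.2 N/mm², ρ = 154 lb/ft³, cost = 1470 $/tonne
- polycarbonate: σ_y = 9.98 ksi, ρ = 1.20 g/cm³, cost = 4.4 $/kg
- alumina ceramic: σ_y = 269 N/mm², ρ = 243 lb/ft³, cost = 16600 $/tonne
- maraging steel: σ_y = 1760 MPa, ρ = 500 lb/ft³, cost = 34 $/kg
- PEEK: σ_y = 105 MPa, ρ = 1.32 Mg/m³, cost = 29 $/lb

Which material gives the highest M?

In SI units:
  titanium alloy: σ_y = 1069 MPa, ρ = 4453 kg/m³, cost = 56.00 $/kg
  soda-lime glass: σ_y = 55.20 MPa, ρ = 2467 kg/m³, cost = 1.470 $/kg
  polycarbonate: σ_y = 68.81 MPa, ρ = 1200 kg/m³, cost = 4.400 $/kg
  alumina ceramic: σ_y = 269.0 MPa, ρ = 3892 kg/m³, cost = 16.60 $/kg
  maraging steel: σ_y = 1760 MPa, ρ = 8009 kg/m³, cost = 34.00 $/kg
  PEEK: σ_y = 105.0 MPa, ρ = 1320 kg/m³, cost = 63.93 $/kg
  soda-lime glass: M = 15.2 kN·m per $
  polycarbonate: M = 13.0 kN·m per $
  maraging steel: M = 6.46 kN·m per $
  titanium alloy: M = 4.29 kN·m per $
  alumina ceramic: M = 4.16 kN·m per $
  PEEK: M = 1.24 kN·m per $
Soda-lime glass ranks first.

soda-lime glass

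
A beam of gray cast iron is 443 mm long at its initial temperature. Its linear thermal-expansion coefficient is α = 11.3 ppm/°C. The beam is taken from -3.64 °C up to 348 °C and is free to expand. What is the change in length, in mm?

1.76 mm

ΔT = 348 − (-3.64) = 351.6 K.
ΔL = α·L₀·ΔT = 11.3×10⁻⁶ × 443 mm × 351.6 K = 1.76 mm.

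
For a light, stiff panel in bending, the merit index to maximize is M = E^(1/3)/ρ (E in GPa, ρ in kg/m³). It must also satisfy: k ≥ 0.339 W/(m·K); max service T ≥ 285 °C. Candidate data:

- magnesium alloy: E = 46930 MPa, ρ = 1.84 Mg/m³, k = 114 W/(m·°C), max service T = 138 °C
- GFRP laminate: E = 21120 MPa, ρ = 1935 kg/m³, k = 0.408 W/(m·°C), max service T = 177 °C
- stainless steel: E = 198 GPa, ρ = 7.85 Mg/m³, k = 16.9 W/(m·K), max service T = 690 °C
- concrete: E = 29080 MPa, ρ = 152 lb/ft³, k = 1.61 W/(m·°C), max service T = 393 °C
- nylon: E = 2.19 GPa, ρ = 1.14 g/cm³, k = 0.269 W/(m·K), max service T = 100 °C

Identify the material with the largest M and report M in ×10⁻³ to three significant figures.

concrete, M = 1.26×10⁻³

Screen on constraints: k ≥ 0.339 W/(m·K); max service T ≥ 285 °C. Survivors: stainless steel, concrete.
After converting to SI:
  stainless steel: E = 198.0 GPa, ρ = 7850 kg/m³
  concrete: E = 29.08 GPa, ρ = 2435 kg/m³
  concrete: M = 1.26×10⁻³
  stainless steel: M = 0.742×10⁻³
Concrete ranks first.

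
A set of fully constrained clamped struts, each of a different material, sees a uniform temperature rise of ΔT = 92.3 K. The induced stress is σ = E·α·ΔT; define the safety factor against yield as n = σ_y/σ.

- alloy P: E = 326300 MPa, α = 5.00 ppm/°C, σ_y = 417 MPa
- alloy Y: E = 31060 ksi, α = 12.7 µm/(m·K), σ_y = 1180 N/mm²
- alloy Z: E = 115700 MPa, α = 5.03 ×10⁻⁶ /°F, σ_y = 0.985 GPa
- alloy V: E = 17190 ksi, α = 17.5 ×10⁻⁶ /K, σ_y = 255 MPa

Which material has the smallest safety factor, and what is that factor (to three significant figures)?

With everything in SI (GPa, ×10⁻⁶/K, MPa):
  alloy P: E = 326.3, α = 5.00, σ_y = 417.0 → σ = 151 MPa, n = 2.77
  alloy Y: E = 214.2, α = 12.7, σ_y = 1180 → σ = 251 MPa, n = 4.70
  alloy Z: E = 115.7, α = 9.05, σ_y = 985.0 → σ = 96.7 MPa, n = 10.2
  alloy V: E = 118.5, α = 17.5, σ_y = 255.0 → σ = 191 MPa, n = 1.33
The minimum is alloy V at n = 1.33.

alloy V, n = 1.33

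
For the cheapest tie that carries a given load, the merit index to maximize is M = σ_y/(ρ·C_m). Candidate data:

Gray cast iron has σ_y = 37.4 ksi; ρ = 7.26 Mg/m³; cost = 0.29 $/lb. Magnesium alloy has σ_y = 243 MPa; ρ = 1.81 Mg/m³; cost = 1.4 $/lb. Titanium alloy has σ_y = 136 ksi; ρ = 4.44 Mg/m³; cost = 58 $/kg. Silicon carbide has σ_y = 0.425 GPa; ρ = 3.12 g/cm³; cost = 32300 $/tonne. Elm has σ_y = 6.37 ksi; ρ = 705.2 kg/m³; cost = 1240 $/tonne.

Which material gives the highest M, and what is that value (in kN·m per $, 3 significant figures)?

gray cast iron, M = 55.6 kN·m per $

Putting every candidate on a common basis:
  gray cast iron: σ_y = 257.9 MPa, ρ = 7260 kg/m³, cost = 0.6393 $/kg
  magnesium alloy: σ_y = 243.0 MPa, ρ = 1810 kg/m³, cost = 3.086 $/kg
  titanium alloy: σ_y = 937.7 MPa, ρ = 4440 kg/m³, cost = 58.00 $/kg
  silicon carbide: σ_y = 425.0 MPa, ρ = 3120 kg/m³, cost = 32.30 $/kg
  elm: σ_y = 43.92 MPa, ρ = 705.2 kg/m³, cost = 1.240 $/kg
  gray cast iron: M = 55.6 kN·m per $
  elm: M = 50.2 kN·m per $
  magnesium alloy: M = 43.5 kN·m per $
  silicon carbide: M = 4.22 kN·m per $
  titanium alloy: M = 3.64 kN·m per $
Highest index: gray cast iron.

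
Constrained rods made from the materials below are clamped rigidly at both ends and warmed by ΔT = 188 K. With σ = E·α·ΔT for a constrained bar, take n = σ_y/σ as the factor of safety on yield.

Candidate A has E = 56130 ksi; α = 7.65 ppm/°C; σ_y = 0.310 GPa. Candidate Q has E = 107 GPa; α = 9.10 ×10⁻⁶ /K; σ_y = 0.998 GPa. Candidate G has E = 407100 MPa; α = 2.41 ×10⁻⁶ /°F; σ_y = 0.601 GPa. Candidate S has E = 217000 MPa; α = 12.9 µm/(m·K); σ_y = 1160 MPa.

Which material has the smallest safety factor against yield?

Per material, after unit conversion:
  candidate A: E = 387.0, α = 7.65, σ_y = 310.0 → σ = 557 MPa, n = 0.557
  candidate Q: E = 107.0, α = 9.10, σ_y = 998.0 → σ = 183 MPa, n = 5.45
  candidate G: E = 407.1, α = 4.34, σ_y = 601.0 → σ = 332 MPa, n = 1.81
  candidate S: E = 217.0, α = 12.9, σ_y = 1160 → σ = 526 MPa, n = 2.20
Candidate A has the lowest safety factor, n = 0.557.

candidate A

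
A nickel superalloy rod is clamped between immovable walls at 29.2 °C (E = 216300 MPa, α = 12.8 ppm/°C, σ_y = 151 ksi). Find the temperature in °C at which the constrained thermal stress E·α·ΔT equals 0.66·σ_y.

277 °C

E = 216300 MPa = 216.3 GPa.
σ_y = 151 ksi = 1041 MPa.
E·α·ΔT = 687.1 MPa ⇒ ΔT = 687.1 / (216.3×10³ × 12.8×10⁻⁶) = 248.2 K.
T = 29.2 + 248.2 = 277.4 °C.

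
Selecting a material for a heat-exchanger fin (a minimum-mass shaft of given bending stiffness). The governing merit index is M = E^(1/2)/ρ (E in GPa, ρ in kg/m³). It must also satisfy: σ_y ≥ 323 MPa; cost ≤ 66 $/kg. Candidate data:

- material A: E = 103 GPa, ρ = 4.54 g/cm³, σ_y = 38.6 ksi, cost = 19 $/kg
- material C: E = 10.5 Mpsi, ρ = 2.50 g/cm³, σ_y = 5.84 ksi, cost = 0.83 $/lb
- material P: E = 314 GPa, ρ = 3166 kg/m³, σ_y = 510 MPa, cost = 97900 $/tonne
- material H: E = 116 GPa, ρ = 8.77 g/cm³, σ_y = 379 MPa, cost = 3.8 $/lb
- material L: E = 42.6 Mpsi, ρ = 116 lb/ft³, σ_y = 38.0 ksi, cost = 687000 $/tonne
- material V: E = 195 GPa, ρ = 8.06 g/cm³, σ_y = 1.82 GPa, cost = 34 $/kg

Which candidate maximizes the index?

material V

Screen on constraints: σ_y ≥ 323 MPa; cost ≤ 66 $/kg. Survivors: material H, material V.
In SI units:
  material H: E = 116.0 GPa, ρ = 8770 kg/m³
  material V: E = 195.0 GPa, ρ = 8060 kg/m³
  material V: M = 1.73×10⁻³
  material H: M = 1.23×10⁻³
Highest index: material V.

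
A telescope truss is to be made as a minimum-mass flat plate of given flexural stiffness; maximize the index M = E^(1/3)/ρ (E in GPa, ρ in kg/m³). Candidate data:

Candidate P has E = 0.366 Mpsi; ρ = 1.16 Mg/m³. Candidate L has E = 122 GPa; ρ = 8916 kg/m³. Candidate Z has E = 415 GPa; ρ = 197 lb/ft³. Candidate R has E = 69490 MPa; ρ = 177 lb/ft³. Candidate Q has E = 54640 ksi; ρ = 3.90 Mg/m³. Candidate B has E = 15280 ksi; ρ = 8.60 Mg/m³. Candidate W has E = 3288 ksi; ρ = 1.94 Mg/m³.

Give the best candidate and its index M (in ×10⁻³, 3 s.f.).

candidate Z, M = 2.36×10⁻³

Normalizing units and computing the index:
  candidate P: E = 2.523 GPa, ρ = 1160 kg/m³
  candidate L: E = 122.0 GPa, ρ = 8916 kg/m³
  candidate Z: E = 415.0 GPa, ρ = 3156 kg/m³
  candidate R: E = 69.49 GPa, ρ = 2835 kg/m³
  candidate Q: E = 376.7 GPa, ρ = 3900 kg/m³
  candidate B: E = 105.4 GPa, ρ = 8600 kg/m³
  candidate W: E = 22.67 GPa, ρ = 1940 kg/m³
  candidate Z: M = 2.36×10⁻³
  candidate Q: M = 1.85×10⁻³
  candidate W: M = 1.46×10⁻³
  candidate R: M = 1.45×10⁻³
  candidate P: M = 1.17×10⁻³
  candidate L: M = 0.556×10⁻³
  candidate B: M = 0.549×10⁻³
Highest index: candidate Z.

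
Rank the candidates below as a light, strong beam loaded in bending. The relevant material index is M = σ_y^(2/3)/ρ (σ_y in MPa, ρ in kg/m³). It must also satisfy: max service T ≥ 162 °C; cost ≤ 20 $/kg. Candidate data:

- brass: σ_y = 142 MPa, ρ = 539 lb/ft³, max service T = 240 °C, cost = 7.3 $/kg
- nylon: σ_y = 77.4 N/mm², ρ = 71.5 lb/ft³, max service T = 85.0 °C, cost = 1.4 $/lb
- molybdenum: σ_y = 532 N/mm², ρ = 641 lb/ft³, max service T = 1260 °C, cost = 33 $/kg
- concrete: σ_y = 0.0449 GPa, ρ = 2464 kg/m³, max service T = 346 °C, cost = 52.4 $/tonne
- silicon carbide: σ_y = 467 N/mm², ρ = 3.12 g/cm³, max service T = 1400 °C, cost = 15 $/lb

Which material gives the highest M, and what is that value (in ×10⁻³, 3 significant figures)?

Screen on constraints: max service T ≥ 162 °C; cost ≤ 20 $/kg. Survivors: brass, concrete.
After converting to SI:
  brass: σ_y = 142.0 MPa, ρ = 8634 kg/m³
  concrete: σ_y = 44.90 MPa, ρ = 2464 kg/m³
  concrete: M = 5.13×10⁻³
  brass: M = 3.15×10⁻³
Highest index: concrete.

concrete, M = 5.13×10⁻³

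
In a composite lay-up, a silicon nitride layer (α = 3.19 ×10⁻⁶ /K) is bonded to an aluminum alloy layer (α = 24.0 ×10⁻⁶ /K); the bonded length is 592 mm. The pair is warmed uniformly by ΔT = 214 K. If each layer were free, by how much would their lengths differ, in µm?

Δα = |3.19 − 24.0|×10⁻⁶/K = 20.8×10⁻⁶/K.
ΔL_mismatch = Δα·L·ΔT = 20.8×10⁻⁶ × 592.0 mm × 214.0 K = 2640 µm.

2640 µm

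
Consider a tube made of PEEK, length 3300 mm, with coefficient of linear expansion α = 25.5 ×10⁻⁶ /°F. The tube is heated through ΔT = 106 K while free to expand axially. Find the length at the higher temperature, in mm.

Convert α: 25.5×10⁻⁶/°F × (9/5) = 45.9×10⁻⁶/K.
ΔL = α·L₀·ΔT = 45.9×10⁻⁶ × 3300 mm × 106.0 K = 16.1 mm.
L = L₀ + ΔL = 3300 + 16.1 = 3316.1 mm.

3316.1 mm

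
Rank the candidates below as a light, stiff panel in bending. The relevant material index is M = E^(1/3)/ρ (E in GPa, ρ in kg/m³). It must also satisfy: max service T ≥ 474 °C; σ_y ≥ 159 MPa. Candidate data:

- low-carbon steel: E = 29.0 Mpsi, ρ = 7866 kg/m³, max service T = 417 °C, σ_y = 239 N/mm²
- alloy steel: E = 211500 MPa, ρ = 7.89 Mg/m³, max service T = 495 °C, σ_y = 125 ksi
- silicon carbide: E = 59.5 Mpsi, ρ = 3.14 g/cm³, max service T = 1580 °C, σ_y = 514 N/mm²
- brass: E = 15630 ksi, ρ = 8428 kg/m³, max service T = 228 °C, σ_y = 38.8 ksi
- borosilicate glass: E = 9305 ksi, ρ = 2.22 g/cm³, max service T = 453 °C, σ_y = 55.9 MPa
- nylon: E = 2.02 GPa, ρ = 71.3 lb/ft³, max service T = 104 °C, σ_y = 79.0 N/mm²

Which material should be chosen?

silicon carbide

Screen on constraints: max service T ≥ 474 °C; σ_y ≥ 159 MPa. Survivors: alloy steel, silicon carbide.
Convert each candidate to consistent units, then evaluate M:
  alloy steel: E = 211.5 GPa, ρ = 7890 kg/m³
  silicon carbide: E = 410.2 GPa, ρ = 3140 kg/m³
  silicon carbide: M = 2.37×10⁻³
  alloy steel: M = 0.755×10⁻³
Highest index: silicon carbide.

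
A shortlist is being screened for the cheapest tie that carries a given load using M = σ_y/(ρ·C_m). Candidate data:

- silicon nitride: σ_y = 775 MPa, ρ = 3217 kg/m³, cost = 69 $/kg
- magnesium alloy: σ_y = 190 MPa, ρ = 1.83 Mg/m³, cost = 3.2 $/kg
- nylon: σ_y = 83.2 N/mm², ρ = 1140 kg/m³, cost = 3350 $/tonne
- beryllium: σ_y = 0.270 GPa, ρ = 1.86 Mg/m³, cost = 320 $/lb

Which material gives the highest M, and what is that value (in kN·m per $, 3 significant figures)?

Convert each candidate to consistent units, then evaluate M:
  silicon nitride: σ_y = 775.0 MPa, ρ = 3217 kg/m³, cost = 69.00 $/kg
  magnesium alloy: σ_y = 190.0 MPa, ρ = 1830 kg/m³, cost = 3.200 $/kg
  nylon: σ_y = 83.20 MPa, ρ = 1140 kg/m³, cost = 3.350 $/kg
  beryllium: σ_y = 270.0 MPa, ρ = 1860 kg/m³, cost = 705.5 $/kg
  magnesium alloy: M = 32.4 kN·m per $
  nylon: M = 21.8 kN·m per $
  silicon nitride: M = 3.49 kN·m per $
  beryllium: M = 0.206 kN·m per $
Magnesium alloy ranks first.

magnesium alloy, M = 32.4 kN·m per $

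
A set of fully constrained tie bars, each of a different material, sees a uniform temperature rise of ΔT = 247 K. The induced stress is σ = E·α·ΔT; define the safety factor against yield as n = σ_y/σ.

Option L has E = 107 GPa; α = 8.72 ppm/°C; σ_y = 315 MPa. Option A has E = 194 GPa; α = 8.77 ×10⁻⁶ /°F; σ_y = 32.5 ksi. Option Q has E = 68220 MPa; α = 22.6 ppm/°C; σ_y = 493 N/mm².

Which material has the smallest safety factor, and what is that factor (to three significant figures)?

In consistent units (E in GPa, α in ×10⁻⁶/K, σ_y in MPa):
  option L: E = 107.0, α = 8.72, σ_y = 315.0 → σ = 230 MPa, n = 1.37
  option A: E = 194.0, α = 15.8, σ_y = 224.1 → σ = 756 MPa, n = 0.296
  option Q: E = 68.22, α = 22.6, σ_y = 493.0 → σ = 381 MPa, n = 1.29
The minimum is option A at n = 0.296.

option A, n = 0.296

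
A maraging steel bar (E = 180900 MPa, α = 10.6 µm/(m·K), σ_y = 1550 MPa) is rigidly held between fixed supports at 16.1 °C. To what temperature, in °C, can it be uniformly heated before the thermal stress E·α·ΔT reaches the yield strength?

824 °C

E = 180900 MPa = 180.9 GPa.
E·α·ΔT = 1550 MPa ⇒ ΔT = 1550 / (180.9×10³ × 10.6×10⁻⁶) = 808.3 K.
T = 16.1 + 808.3 = 824.4 °C.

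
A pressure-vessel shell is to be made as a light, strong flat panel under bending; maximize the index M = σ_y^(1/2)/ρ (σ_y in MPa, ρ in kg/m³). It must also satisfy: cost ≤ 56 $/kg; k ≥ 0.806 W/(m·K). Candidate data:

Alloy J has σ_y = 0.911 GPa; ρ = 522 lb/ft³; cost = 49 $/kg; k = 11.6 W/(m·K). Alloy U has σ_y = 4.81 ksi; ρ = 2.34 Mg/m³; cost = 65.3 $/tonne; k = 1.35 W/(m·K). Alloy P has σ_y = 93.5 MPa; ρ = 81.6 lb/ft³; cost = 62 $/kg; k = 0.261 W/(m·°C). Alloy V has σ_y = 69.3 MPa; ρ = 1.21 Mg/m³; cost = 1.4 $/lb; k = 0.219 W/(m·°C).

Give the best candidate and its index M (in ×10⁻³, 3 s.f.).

Screen on constraints: cost ≤ 56 $/kg; k ≥ 0.806 W/(m·K). Survivors: alloy J, alloy U.
Convert each candidate to consistent units, then evaluate M:
  alloy J: σ_y = 911.0 MPa, ρ = 8362 kg/m³
  alloy U: σ_y = 33.16 MPa, ρ = 2340 kg/m³
  alloy J: M = 3.61×10⁻³
  alloy U: M = 2.46×10⁻³
Highest index: alloy J.

alloy J, M = 3.61×10⁻³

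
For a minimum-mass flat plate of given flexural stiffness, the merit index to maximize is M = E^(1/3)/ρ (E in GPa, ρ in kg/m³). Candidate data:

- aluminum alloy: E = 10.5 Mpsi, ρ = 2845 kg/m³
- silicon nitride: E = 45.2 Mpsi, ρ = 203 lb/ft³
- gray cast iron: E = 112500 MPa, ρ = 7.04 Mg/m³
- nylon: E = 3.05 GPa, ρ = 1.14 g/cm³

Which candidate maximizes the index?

In SI units:
  aluminum alloy: E = 72.39 GPa, ρ = 2845 kg/m³
  silicon nitride: E = 311.6 GPa, ρ = 3252 kg/m³
  gray cast iron: E = 112.5 GPa, ρ = 7040 kg/m³
  nylon: E = 3.050 GPa, ρ = 1140 kg/m³
  silicon nitride: M = 2.08×10⁻³
  aluminum alloy: M = 1.46×10⁻³
  nylon: M = 1.27×10⁻³
  gray cast iron: M = 0.686×10⁻³
The maximum is for silicon nitride.

silicon nitride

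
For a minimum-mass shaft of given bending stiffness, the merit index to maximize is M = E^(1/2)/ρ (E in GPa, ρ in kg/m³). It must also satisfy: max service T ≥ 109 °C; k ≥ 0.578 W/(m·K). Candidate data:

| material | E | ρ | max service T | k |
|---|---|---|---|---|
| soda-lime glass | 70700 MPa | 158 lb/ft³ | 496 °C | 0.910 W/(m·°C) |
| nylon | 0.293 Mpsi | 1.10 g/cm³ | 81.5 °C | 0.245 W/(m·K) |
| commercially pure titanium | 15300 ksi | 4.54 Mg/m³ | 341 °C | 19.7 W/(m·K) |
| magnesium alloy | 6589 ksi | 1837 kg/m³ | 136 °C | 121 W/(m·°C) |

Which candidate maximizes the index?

magnesium alloy

Screen on constraints: max service T ≥ 109 °C; k ≥ 0.578 W/(m·K). Survivors: soda-lime glass, commercially pure titanium, magnesium alloy.
Normalizing units and computing the index:
  soda-lime glass: E = 70.70 GPa, ρ = 2531 kg/m³
  commercially pure titanium: E = 105.5 GPa, ρ = 4540 kg/m³
  magnesium alloy: E = 45.43 GPa, ρ = 1837 kg/m³
  magnesium alloy: M = 3.67×10⁻³
  soda-lime glass: M = 3.32×10⁻³
  commercially pure titanium: M = 2.26×10⁻³
Highest index: magnesium alloy.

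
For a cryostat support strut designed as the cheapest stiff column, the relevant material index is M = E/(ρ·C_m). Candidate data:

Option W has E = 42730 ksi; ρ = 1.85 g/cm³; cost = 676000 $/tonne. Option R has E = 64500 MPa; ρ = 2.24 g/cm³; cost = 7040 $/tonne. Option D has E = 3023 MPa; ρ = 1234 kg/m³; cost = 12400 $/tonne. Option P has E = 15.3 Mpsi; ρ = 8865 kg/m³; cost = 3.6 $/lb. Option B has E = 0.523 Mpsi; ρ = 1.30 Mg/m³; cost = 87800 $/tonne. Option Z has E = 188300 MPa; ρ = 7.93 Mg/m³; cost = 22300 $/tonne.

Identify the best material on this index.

Normalizing units and computing the index:
  option W: E = 294.6 GPa, ρ = 1850 kg/m³, cost = 676.0 $/kg
  option R: E = 64.50 GPa, ρ = 2240 kg/m³, cost = 7.040 $/kg
  option D: E = 3.023 GPa, ρ = 1234 kg/m³, cost = 12.40 $/kg
  option P: E = 105.5 GPa, ρ = 8865 kg/m³, cost = 7.937 $/kg
  option B: E = 3.606 GPa, ρ = 1300 kg/m³, cost = 87.80 $/kg
  option Z: E = 188.3 GPa, ρ = 7930 kg/m³, cost = 22.30 $/kg
  option R: M = 4.09 MN·m per $
  option P: M = 1.50 MN·m per $
  option Z: M = 1.06 MN·m per $
  option W: M = 0.236 MN·m per $
  option D: M = 0.198 MN·m per $
  option B: M = 0.0316 MN·m per $
The maximum is for option R.

option R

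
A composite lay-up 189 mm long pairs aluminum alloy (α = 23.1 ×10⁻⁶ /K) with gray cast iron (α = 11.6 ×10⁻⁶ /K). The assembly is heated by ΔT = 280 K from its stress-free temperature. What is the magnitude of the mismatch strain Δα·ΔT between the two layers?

3.22×10⁻³

Δα = |23.1 − 11.6|×10⁻⁶/K = 11.5×10⁻⁶/K.
Mismatch strain = Δα·ΔT = 11.5×10⁻⁶ × 280.0 = 3.22×10⁻³.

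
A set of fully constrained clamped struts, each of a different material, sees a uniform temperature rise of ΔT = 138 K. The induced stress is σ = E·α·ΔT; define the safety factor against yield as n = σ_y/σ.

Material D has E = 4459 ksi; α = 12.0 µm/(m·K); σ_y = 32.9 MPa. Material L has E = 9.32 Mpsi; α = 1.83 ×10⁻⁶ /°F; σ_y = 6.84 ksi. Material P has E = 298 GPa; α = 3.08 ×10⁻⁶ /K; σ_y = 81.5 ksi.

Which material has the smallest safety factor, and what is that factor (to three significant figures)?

With everything in SI (GPa, ×10⁻⁶/K, MPa):
  material D: E = 30.74, α = 12.0, σ_y = 32.90 → σ = 50.9 MPa, n = 0.646
  material L: E = 64.26, α = 3.29, σ_y = 47.16 → σ = 29.2 MPa, n = 1.61
  material P: E = 298.0, α = 3.08, σ_y = 561.9 → σ = 127 MPa, n = 4.44
Smallest n: material D with n = 0.646.

material D, n = 0.646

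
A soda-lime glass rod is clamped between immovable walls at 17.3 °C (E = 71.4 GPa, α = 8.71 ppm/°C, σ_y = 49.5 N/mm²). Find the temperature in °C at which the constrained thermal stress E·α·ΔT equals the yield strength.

96.9 °C

σ_y = 49.5 N/mm² = 49.50 MPa.
E·α·ΔT = 49.50 MPa ⇒ ΔT = 49.50 / (71.40×10³ × 8.71×10⁻⁶) = 79.60 K.
T = 17.3 + 79.60 = 96.90 °C.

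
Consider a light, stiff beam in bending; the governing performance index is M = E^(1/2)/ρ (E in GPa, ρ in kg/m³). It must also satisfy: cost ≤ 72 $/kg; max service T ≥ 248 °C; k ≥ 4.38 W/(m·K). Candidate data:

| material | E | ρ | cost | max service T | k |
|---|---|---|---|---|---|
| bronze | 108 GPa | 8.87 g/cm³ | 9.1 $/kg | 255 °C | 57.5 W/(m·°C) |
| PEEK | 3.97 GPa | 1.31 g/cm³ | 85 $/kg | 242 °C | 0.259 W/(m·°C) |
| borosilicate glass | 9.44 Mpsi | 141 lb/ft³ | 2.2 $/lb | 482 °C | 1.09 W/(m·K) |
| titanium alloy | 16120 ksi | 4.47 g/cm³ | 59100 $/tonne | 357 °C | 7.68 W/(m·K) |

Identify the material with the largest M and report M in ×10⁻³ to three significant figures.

Screen on constraints: cost ≤ 72 $/kg; max service T ≥ 248 °C; k ≥ 4.38 W/(m·K). Survivors: bronze, titanium alloy.
Putting every candidate on a common basis:
  bronze: E = 108.0 GPa, ρ = 8870 kg/m³
  titanium alloy: E = 111.1 GPa, ρ = 4470 kg/m³
  titanium alloy: M = 2.36×10⁻³
  bronze: M = 1.17×10⁻³
Titanium alloy ranks first.

titanium alloy, M = 2.36×10⁻³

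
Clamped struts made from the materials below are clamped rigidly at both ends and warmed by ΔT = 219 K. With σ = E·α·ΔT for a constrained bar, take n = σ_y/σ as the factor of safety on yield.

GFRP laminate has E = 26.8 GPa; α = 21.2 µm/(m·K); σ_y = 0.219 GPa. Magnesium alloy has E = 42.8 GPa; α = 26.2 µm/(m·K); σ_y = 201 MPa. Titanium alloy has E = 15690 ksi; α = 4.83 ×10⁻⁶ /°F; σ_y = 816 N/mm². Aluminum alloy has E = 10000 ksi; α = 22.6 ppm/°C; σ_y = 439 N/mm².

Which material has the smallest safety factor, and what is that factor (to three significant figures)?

Converting E to GPa, α to ×10⁻⁶/K, σ_y to MPa, then σ and n for each:
  GFRP laminate: E = 26.80, α = 21.2, σ_y = 219.0 → σ = 124 MPa, n = 1.76
  magnesium alloy: E = 42.80, α = 26.2, σ_y = 201.0 → σ = 246 MPa, n = 0.818
  titanium alloy: E = 108.2, α = 8.69, σ_y = 816.0 → σ = 206 MPa, n = 3.96
  aluminum alloy: E = 68.95, α = 22.6, σ_y = 439.0 → σ = 341 MPa, n = 1.29
The minimum is magnesium alloy at n = 0.818.

magnesium alloy, n = 0.818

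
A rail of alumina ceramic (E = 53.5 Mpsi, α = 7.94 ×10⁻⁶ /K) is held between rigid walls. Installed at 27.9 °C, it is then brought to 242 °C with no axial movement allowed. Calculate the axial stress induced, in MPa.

E = 53.5 Mpsi = 368.9 GPa.
ΔT = 214.1 K. Constrained thermal stress σ = E·α·ΔT = 368.9×10³ MPa × 7.94×10⁻⁶ × 214.1 = 627 MPa (compressive).

627 MPa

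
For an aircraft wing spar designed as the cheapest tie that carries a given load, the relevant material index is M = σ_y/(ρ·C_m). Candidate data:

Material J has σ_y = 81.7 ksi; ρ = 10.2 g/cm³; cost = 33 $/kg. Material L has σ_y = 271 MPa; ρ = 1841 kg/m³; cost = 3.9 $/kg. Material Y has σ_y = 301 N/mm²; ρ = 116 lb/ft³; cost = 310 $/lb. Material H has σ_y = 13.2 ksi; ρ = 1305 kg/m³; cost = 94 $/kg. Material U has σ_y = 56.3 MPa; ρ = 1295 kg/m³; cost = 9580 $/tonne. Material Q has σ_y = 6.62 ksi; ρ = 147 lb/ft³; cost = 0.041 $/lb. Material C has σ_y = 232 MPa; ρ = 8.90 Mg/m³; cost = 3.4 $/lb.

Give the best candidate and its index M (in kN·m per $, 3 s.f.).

material Q, M = 214 kN·m per $

After converting to SI:
  material J: σ_y = 563.3 MPa, ρ = 10200 kg/m³, cost = 33.00 $/kg
  material L: σ_y = 271.0 MPa, ρ = 1841 kg/m³, cost = 3.900 $/kg
  material Y: σ_y = 301.0 MPa, ρ = 1858 kg/m³, cost = 683.4 $/kg
  material H: σ_y = 91.01 MPa, ρ = 1305 kg/m³, cost = 94.00 $/kg
  material U: σ_y = 56.30 MPa, ρ = 1295 kg/m³, cost = 9.580 $/kg
  material Q: σ_y = 45.64 MPa, ρ = 2355 kg/m³, cost = 0.09039 $/kg
  material C: σ_y = 232.0 MPa, ρ = 8900 kg/m³, cost = 7.496 $/kg
  material Q: M = 214 kN·m per $
  material L: M = 37.7 kN·m per $
  material U: M = 4.54 kN·m per $
  material C: M = 3.48 kN·m per $
  material J: M = 1.67 kN·m per $
  material H: M = 0.742 kN·m per $
  material Y: M = 0.237 kN·m per $
Material Q has the largest M.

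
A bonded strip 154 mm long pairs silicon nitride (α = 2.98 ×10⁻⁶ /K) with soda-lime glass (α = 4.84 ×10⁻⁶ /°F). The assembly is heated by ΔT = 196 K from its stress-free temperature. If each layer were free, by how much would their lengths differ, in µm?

173 µm

soda-lime glass: α = 4.84×10⁻⁶/°F × 9/5 = 8.71×10⁻⁶/K.
Δα = |2.98 − 8.71|×10⁻⁶/K = 5.73×10⁻⁶/K.
ΔL_mismatch = Δα·L·ΔT = 5.73×10⁻⁶ × 154.0 mm × 196.0 K = 173 µm.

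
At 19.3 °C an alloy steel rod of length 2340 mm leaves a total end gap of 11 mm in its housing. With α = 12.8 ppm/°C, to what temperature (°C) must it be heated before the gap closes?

α·L₀·ΔT = 11.0 mm ⇒ ΔT = 11.0 / (12.8×10⁻⁶ × 2340.0) = 367.3 K.
T = 19.3 + 367.3 = 386.6 °C.

387 °C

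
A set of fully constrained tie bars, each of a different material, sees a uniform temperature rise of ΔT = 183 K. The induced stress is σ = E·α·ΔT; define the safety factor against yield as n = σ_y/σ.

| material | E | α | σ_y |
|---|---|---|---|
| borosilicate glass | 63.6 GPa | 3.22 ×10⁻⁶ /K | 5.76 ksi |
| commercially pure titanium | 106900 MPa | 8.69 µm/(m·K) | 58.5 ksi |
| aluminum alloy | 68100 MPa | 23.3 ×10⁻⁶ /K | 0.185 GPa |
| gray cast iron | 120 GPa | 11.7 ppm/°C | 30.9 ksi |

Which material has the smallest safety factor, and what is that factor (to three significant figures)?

aluminum alloy, n = 0.637

With everything in SI (GPa, ×10⁻⁶/K, MPa):
  borosilicate glass: E = 63.60, α = 3.22, σ_y = 39.71 → σ = 37.5 MPa, n = 1.06
  commercially pure titanium: E = 106.9, α = 8.69, σ_y = 403.3 → σ = 170 MPa, n = 2.37
  aluminum alloy: E = 68.10, α = 23.3, σ_y = 185.0 → σ = 290 MPa, n = 0.637
  gray cast iron: E = 120.0, α = 11.7, σ_y = 213.0 → σ = 257 MPa, n = 0.829
Smallest n: aluminum alloy with n = 0.637.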